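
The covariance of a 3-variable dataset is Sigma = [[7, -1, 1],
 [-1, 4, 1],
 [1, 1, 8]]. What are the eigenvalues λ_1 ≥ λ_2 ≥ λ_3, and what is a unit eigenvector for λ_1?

Step 1 — characteristic polynomial p(λ) = det(λI - Sigma) = λ³ - tr·λ² + c_1·λ - det, where tr = trace, c_1 = sum of the principal 2×2 minors, det = det(Sigma):
  tr = 7 + 4 + 8 = 19,
  c_1 = (7·4 - (-1)²) + (7·8 - (1)²) + (4·8 - (1)²) = 27 + 55 + 31 = 113,
  det = 7·(4·8 - (1)²) - (-1)·((-1)·8 - (1)·(1)) + (1)·((-1)·(1) - 4·(1)) = 7·(31) - (-1)·(-9) + (1)·(-5) = 203.
  So p(λ) = λ³ - 19λ² + 113λ - 203.
Step 2 — look for an integer root (rational root theorem: any rational root is an integer divisor of 203). Testing λ = 7:
  p(7) = 343 - 931 + 791 - 203 = 0  ✓
  Dividing out (λ - 7): p(λ) = (λ - 7)(λ² - 12λ + 29).
Step 3 — remaining eigenvalues from the quadratic λ² - 12λ + 29 = 0:
  Δ = 12² - 4·29 = 144 - 116 = 28,  λ = (12 ± √28)/2 = (12 ± 5.2915)/2 ≈ 8.6458 or 3.3542.
  Sorted: λ_1 = 8.6458,  λ_2 = 7,  λ_3 = 3.3542  (check: sum = 19 = tr ✓).

Step 4 — unit eigenvector for λ_1 ≈ 8.6458: v spans the null space of (Sigma - λ_1 I), whose rows are
  r_1 = (-1.6458, -1, 1),  r_2 = (-1, -4.6458, 1),  r_3 = (1, 1, -0.6458).
  v is orthogonal to every row, so take v ∝ r_1 × r_2 = ((-1)·(1) - (1)·(-4.6458), (1)·(-1) - (-1.6458)·(1), (-1.6458)·(-4.6458) - (-1)·(-1)) ≈ (3.6458, 0.6458, 6.6458).
  Let u = (3.6458, 0.6458, 6.6458).
  ||u|| = √((3.6458)² + (0.6458)² + (6.6458)²) = √(57.8745) ≈ 7.6075,  v_1 = u/||u|| ≈ (0.4792, 0.0849, 0.8736) (||v_1|| = 1).

λ_1 = 8.6458,  λ_2 = 7,  λ_3 = 3.3542;  v_1 ≈ (0.4792, 0.0849, 0.8736)


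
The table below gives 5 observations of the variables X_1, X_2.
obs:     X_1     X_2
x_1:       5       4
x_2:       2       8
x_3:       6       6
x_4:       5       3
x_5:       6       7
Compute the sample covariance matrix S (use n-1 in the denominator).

Step 1 — column means:
  mean(X_1) = (5 + 2 + 6 + 5 + 6) / 5 = 24/5 = 4.8
  mean(X_2) = (4 + 8 + 6 + 3 + 7) / 5 = 28/5 = 5.6

Step 2 — sample covariance S[i,j] = (1/(n-1)) · Σ_k (x_{k,i} - mean_i) · (x_{k,j} - mean_j), with n-1 = 4.
  S[X_1,X_1] = ((0.2)·(0.2) + (-2.8)·(-2.8) + (1.2)·(1.2) + (0.2)·(0.2) + (1.2)·(1.2)) / 4 = 10.8/4 = 2.7
  S[X_1,X_2] = ((0.2)·(-1.6) + (-2.8)·(2.4) + (1.2)·(0.4) + (0.2)·(-2.6) + (1.2)·(1.4)) / 4 = -5.4/4 = -1.35
  S[X_2,X_2] = ((-1.6)·(-1.6) + (2.4)·(2.4) + (0.4)·(0.4) + (-2.6)·(-2.6) + (1.4)·(1.4)) / 4 = 17.2/4 = 4.3

S is symmetric (S[j,i] = S[i,j]). Assembling:

S = [[2.7, -1.35],
 [-1.35, 4.3]]


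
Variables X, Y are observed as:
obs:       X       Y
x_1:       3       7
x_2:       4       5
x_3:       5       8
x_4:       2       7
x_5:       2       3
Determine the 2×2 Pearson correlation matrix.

Step 1 — column means:
  mean(X) = (3 + 4 + 5 + 2 + 2) / 5 = 16/5 = 3.2
  mean(Y) = (7 + 5 + 8 + 7 + 3) / 5 = 30/5 = 6

Step 2 — sample variances and covariances s[i,j] = (1/(n-1)) · Σ_k (x_{k,i} - mean_i) · (x_{k,j} - mean_j), with n-1 = 4:
  s[X,X] = ((-0.2)·(-0.2) + (0.8)·(0.8) + (1.8)·(1.8) + (-1.2)·(-1.2) + (-1.2)·(-1.2)) / 4 = 6.8/4 = 1.7
  s[X,Y] = ((-0.2)·(1) + (0.8)·(-1) + (1.8)·(2) + (-1.2)·(1) + (-1.2)·(-3)) / 4 = 5/4 = 1.25
  s[Y,Y] = ((1)·(1) + (-1)·(-1) + (2)·(2) + (1)·(1) + (-3)·(-3)) / 4 = 16/4 = 4
  Sample standard deviations s_i = √(s[i,i]):
  s(X) = √(1.7) = 1.3038
  s(Y) = √(4) = 2

Step 3 — r_{ij} = s_{ij} / (s_i · s_j):
  r[X,X] = 1 (diagonal).
  r[X,Y] = 1.25 / (1.3038 · 2) = 1.25 / 2.6077 = 0.4794
  r[Y,Y] = 1 (diagonal).

R is symmetric with unit diagonal. Assembling:

R = [[1, 0.4794],
 [0.4794, 1]]


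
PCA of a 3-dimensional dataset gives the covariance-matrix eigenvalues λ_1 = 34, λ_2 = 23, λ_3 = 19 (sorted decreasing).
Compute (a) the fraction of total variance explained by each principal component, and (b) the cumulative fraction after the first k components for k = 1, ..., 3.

Step 1 — total variance = trace(Sigma) = Σ λ_i = 34 + 23 + 19 = 76.

Step 2 — fraction explained by component i = λ_i / Σ λ:
  PC1: 34/76 = 0.4474
  PC2: 23/76 = 0.3026
  PC3: 19/76 = 0.25

Step 3 — cumulative fraction after k components = (λ_1 + ... + λ_k) / Σ λ:
  k = 1: 34/76 = 0.4474
  k = 2: (34 + 23)/76 = 57/76 = 0.75
  k = 3: (34 + 23 + 19)/76 = 76/76 = 1

Summary (fraction, with percent):

explained: PC1 0.4474 (44.74%), PC2 0.3026 (30.26%), PC3 0.25 (25%);  cumulative: 0.4474, 0.75, 1


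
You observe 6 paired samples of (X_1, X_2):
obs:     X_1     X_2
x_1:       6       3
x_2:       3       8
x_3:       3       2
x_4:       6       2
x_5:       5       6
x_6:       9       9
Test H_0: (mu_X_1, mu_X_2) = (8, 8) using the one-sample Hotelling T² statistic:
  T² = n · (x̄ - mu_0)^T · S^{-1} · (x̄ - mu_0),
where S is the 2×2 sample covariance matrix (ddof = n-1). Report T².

Step 1 — sample mean vector:
  mean(X_1) = (6 + 3 + 3 + 6 + 5 + 9) / 6 = 32/6 = 5.3333
  mean(X_2) = (3 + 8 + 2 + 2 + 6 + 9) / 6 = 30/6 = 5
  x̄ = (5.3333, 5),  deviation x̄ - mu_0 = (5.3333, 5) - (8, 8) = (-2.6667, -3).

Step 2 — sample covariance matrix, S[i,j] = (1/(n-1)) · Σ_k (x_{k,i} - mean_i) · (x_{k,j} - mean_j), divisor n-1 = 5:
  S[X_1,X_1] = ((0.6667)·(0.6667) + (-2.3333)·(-2.3333) + (-2.3333)·(-2.3333) + (0.6667)·(0.6667) + (-0.3333)·(-0.3333) + (3.6667)·(3.6667)) / 5 = 25.3333/5 = 5.0667
  S[X_1,X_2] = ((0.6667)·(-2) + (-2.3333)·(3) + (-2.3333)·(-3) + (0.6667)·(-3) + (-0.3333)·(1) + (3.6667)·(4)) / 5 = 11/5 = 2.2
  S[X_2,X_2] = ((-2)·(-2) + (3)·(3) + (-3)·(-3) + (-3)·(-3) + (1)·(1) + (4)·(4)) / 5 = 48/5 = 9.6
  S = [[5.0667, 2.2],
 [2.2, 9.6]].

Step 3 — invert S. det(S) = 5.0667·9.6 - (2.2)² = 43.8.
  S^{-1} = (1/det) · [[d, -b], [-b, a]] = [[0.2192, -0.0502],
 [-0.0502, 0.1157]].

Step 4 — quadratic form (x̄ - mu_0)^T · S^{-1} · (x̄ - mu_0):
  S^{-1} · (x̄ - mu_0) = (-0.4338, -0.2131),
  (x̄ - mu_0)^T · [...] = (-2.6667)·(-0.4338) + (-3)·(-0.2131) = 1.796.

Step 5 — scale by n: T² = 6 · 1.796 = 10.7763.

T² ≈ 10.7763


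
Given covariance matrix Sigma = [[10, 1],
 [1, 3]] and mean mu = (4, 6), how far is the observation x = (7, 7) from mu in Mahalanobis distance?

Step 1 — centre the observation: (x - mu) = (3, 1).

Step 2 — invert Sigma. det(Sigma) = 10·3 - (1)² = 29.
  Sigma^{-1} = (1/det) · [[d, -b], [-b, a]] = [[0.1034, -0.0345],
 [-0.0345, 0.3448]].

Step 3 — form the quadratic (x - mu)^T · Sigma^{-1} · (x - mu):
  Sigma^{-1} · (x - mu) = (0.2759, 0.2414).
  (x - mu)^T · [Sigma^{-1} · (x - mu)] = (3)·(0.2759) + (1)·(0.2414) = 1.069.

Step 4 — take square root: d = √(1.069) ≈ 1.0339.

d(x, mu) = √(1.069) ≈ 1.0339


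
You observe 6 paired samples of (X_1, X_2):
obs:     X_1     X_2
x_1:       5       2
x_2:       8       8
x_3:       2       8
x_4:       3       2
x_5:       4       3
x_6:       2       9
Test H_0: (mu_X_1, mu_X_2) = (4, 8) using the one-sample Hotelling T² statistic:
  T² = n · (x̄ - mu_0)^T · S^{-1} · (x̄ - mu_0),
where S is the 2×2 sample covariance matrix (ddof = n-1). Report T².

Step 1 — sample mean vector:
  mean(X_1) = (5 + 8 + 2 + 3 + 4 + 2) / 6 = 24/6 = 4
  mean(X_2) = (2 + 8 + 8 + 2 + 3 + 9) / 6 = 32/6 = 5.3333
  x̄ = (4, 5.3333),  deviation x̄ - mu_0 = (4, 5.3333) - (4, 8) = (0, -2.6667).

Step 2 — sample covariance matrix, S[i,j] = (1/(n-1)) · Σ_k (x_{k,i} - mean_i) · (x_{k,j} - mean_j), divisor n-1 = 5:
  S[X_1,X_1] = ((1)·(1) + (4)·(4) + (-2)·(-2) + (-1)·(-1) + (0)·(0) + (-2)·(-2)) / 5 = 26/5 = 5.2
  S[X_1,X_2] = ((1)·(-3.3333) + (4)·(2.6667) + (-2)·(2.6667) + (-1)·(-3.3333) + (0)·(-2.3333) + (-2)·(3.6667)) / 5 = -2/5 = -0.4
  S[X_2,X_2] = ((-3.3333)·(-3.3333) + (2.6667)·(2.6667) + (2.6667)·(2.6667) + (-3.3333)·(-3.3333) + (-2.3333)·(-2.3333) + (3.6667)·(3.6667)) / 5 = 55.3333/5 = 11.0667
  S = [[5.2, -0.4],
 [-0.4, 11.0667]].

Step 3 — invert S. det(S) = 5.2·11.0667 - (-0.4)² = 57.3867.
  S^{-1} = (1/det) · [[d, -b], [-b, a]] = [[0.1928, 0.007],
 [0.007, 0.0906]].

Step 4 — quadratic form (x̄ - mu_0)^T · S^{-1} · (x̄ - mu_0):
  S^{-1} · (x̄ - mu_0) = (-0.0186, -0.2416),
  (x̄ - mu_0)^T · [...] = (0)·(-0.0186) + (-2.6667)·(-0.2416) = 0.6444.

Step 5 — scale by n: T² = 6 · 0.6444 = 3.8662.

T² ≈ 3.8662


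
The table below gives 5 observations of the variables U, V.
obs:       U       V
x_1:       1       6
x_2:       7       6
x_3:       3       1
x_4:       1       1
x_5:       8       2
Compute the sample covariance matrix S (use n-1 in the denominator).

Step 1 — column means:
  mean(U) = (1 + 7 + 3 + 1 + 8) / 5 = 20/5 = 4
  mean(V) = (6 + 6 + 1 + 1 + 2) / 5 = 16/5 = 3.2

Step 2 — sample covariance S[i,j] = (1/(n-1)) · Σ_k (x_{k,i} - mean_i) · (x_{k,j} - mean_j), with n-1 = 4.
  S[U,U] = ((-3)·(-3) + (3)·(3) + (-1)·(-1) + (-3)·(-3) + (4)·(4)) / 4 = 44/4 = 11
  S[U,V] = ((-3)·(2.8) + (3)·(2.8) + (-1)·(-2.2) + (-3)·(-2.2) + (4)·(-1.2)) / 4 = 4/4 = 1
  S[V,V] = ((2.8)·(2.8) + (2.8)·(2.8) + (-2.2)·(-2.2) + (-2.2)·(-2.2) + (-1.2)·(-1.2)) / 4 = 26.8/4 = 6.7

S is symmetric (S[j,i] = S[i,j]). Assembling:

S = [[11, 1],
 [1, 6.7]]


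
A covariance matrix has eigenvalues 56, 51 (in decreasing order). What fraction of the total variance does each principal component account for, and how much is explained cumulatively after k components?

Step 1 — total variance = trace(Sigma) = Σ λ_i = 56 + 51 = 107.

Step 2 — fraction explained by component i = λ_i / Σ λ:
  PC1: 56/107 = 0.5234
  PC2: 51/107 = 0.4766

Step 3 — cumulative fraction after k components = (λ_1 + ... + λ_k) / Σ λ:
  k = 1: 56/107 = 0.5234
  k = 2: (56 + 51)/107 = 107/107 = 1

Summary (fraction, with percent):

explained: PC1 0.5234 (52.34%), PC2 0.4766 (47.66%);  cumulative: 0.5234, 1


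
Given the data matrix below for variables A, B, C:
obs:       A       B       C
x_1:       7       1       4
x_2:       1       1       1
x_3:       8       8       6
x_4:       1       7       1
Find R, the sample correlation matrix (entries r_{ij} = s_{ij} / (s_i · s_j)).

Step 1 — column means:
  mean(A) = (7 + 1 + 8 + 1) / 4 = 17/4 = 4.25
  mean(B) = (1 + 1 + 8 + 7) / 4 = 17/4 = 4.25
  mean(C) = (4 + 1 + 6 + 1) / 4 = 12/4 = 3

Step 2 — sample variances and covariances s[i,j] = (1/(n-1)) · Σ_k (x_{k,i} - mean_i) · (x_{k,j} - mean_j), with n-1 = 3:
  s[A,A] = ((2.75)·(2.75) + (-3.25)·(-3.25) + (3.75)·(3.75) + (-3.25)·(-3.25)) / 3 = 42.75/3 = 14.25
  s[A,B] = ((2.75)·(-3.25) + (-3.25)·(-3.25) + (3.75)·(3.75) + (-3.25)·(2.75)) / 3 = 6.75/3 = 2.25
  s[A,C] = ((2.75)·(1) + (-3.25)·(-2) + (3.75)·(3) + (-3.25)·(-2)) / 3 = 27/3 = 9
  s[B,B] = ((-3.25)·(-3.25) + (-3.25)·(-3.25) + (3.75)·(3.75) + (2.75)·(2.75)) / 3 = 42.75/3 = 14.25
  s[B,C] = ((-3.25)·(1) + (-3.25)·(-2) + (3.75)·(3) + (2.75)·(-2)) / 3 = 9/3 = 3
  s[C,C] = ((1)·(1) + (-2)·(-2) + (3)·(3) + (-2)·(-2)) / 3 = 18/3 = 6
  Sample standard deviations s_i = √(s[i,i]):
  s(A) = √(14.25) = 3.7749
  s(B) = √(14.25) = 3.7749
  s(C) = √(6) = 2.4495

Step 3 — r_{ij} = s_{ij} / (s_i · s_j):
  r[A,A] = 1 (diagonal).
  r[A,B] = 2.25 / (3.7749 · 3.7749) = 2.25 / 14.25 = 0.1579
  r[A,C] = 9 / (3.7749 · 2.4495) = 9 / 9.2466 = 0.9733
  r[B,B] = 1 (diagonal).
  r[B,C] = 3 / (3.7749 · 2.4495) = 3 / 9.2466 = 0.3244
  r[C,C] = 1 (diagonal).

R is symmetric with unit diagonal. Assembling:

R = [[1, 0.1579, 0.9733],
 [0.1579, 1, 0.3244],
 [0.9733, 0.3244, 1]]


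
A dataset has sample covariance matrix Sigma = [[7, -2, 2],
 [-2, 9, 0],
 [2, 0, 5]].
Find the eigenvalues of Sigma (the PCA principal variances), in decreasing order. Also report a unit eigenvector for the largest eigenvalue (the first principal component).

Step 1 — characteristic polynomial p(λ) = det(λI - Sigma) = λ³ - tr·λ² + c_1·λ - det, where tr = trace, c_1 = sum of the principal 2×2 minors, det = det(Sigma):
  tr = 7 + 9 + 5 = 21,
  c_1 = (7·9 - (-2)²) + (7·5 - (2)²) + (9·5 - (0)²) = 59 + 31 + 45 = 135,
  det = 7·(9·5 - (0)²) - (-2)·((-2)·5 - (0)·(2)) + (2)·((-2)·(0) - 9·(2)) = 7·(45) - (-2)·(-10) + (2)·(-18) = 259.
  So p(λ) = λ³ - 21λ² + 135λ - 259.
Step 2 — look for an integer root (rational root theorem: any rational root is an integer divisor of 259). Testing λ = 7:
  p(7) = 343 - 1029 + 945 - 259 = 0  ✓
  Dividing out (λ - 7): p(λ) = (λ - 7)(λ² - 14λ + 37).
Step 3 — remaining eigenvalues from the quadratic λ² - 14λ + 37 = 0:
  Δ = 14² - 4·37 = 196 - 148 = 48,  λ = (14 ± √48)/2 = (14 ± 6.9282)/2 ≈ 10.4641 or 3.5359.
  Sorted: λ_1 = 10.4641,  λ_2 = 7,  λ_3 = 3.5359  (check: sum = 21 = tr ✓).

Step 4 — unit eigenvector for λ_1 ≈ 10.4641: v spans the null space of (Sigma - λ_1 I), whose rows are
  r_1 = (-3.4641, -2, 2),  r_2 = (-2, -1.4641, 0),  r_3 = (2, 0, -5.4641).
  v is orthogonal to every row, so take v ∝ r_1 × r_2 = ((-2)·(0) - (2)·(-1.4641), (2)·(-2) - (-3.4641)·(0), (-3.4641)·(-1.4641) - (-2)·(-2)) ≈ (2.9282, -4, 1.0718).
  Let u = (2.9282, -4, 1.0718).
  ||u|| = √((2.9282)² + (-4)² + (1.0718)²) = √(25.7231) ≈ 5.0718,  v_1 = u/||u|| ≈ (0.5774, -0.7887, 0.2113) (||v_1|| = 1).

λ_1 = 10.4641,  λ_2 = 7,  λ_3 = 3.5359;  v_1 ≈ (0.5774, -0.7887, 0.2113)


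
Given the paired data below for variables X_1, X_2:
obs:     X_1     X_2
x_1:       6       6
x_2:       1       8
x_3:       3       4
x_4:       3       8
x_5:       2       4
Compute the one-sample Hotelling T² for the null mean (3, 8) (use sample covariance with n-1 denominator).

Step 1 — sample mean vector:
  mean(X_1) = (6 + 1 + 3 + 3 + 2) / 5 = 15/5 = 3
  mean(X_2) = (6 + 8 + 4 + 8 + 4) / 5 = 30/5 = 6
  x̄ = (3, 6),  deviation x̄ - mu_0 = (3, 6) - (3, 8) = (0, -2).

Step 2 — sample covariance matrix, S[i,j] = (1/(n-1)) · Σ_k (x_{k,i} - mean_i) · (x_{k,j} - mean_j), divisor n-1 = 4:
  S[X_1,X_1] = ((3)·(3) + (-2)·(-2) + (0)·(0) + (0)·(0) + (-1)·(-1)) / 4 = 14/4 = 3.5
  S[X_1,X_2] = ((3)·(0) + (-2)·(2) + (0)·(-2) + (0)·(2) + (-1)·(-2)) / 4 = -2/4 = -0.5
  S[X_2,X_2] = ((0)·(0) + (2)·(2) + (-2)·(-2) + (2)·(2) + (-2)·(-2)) / 4 = 16/4 = 4
  S = [[3.5, -0.5],
 [-0.5, 4]].

Step 3 — invert S. det(S) = 3.5·4 - (-0.5)² = 13.75.
  S^{-1} = (1/det) · [[d, -b], [-b, a]] = [[0.2909, 0.0364],
 [0.0364, 0.2545]].

Step 4 — quadratic form (x̄ - mu_0)^T · S^{-1} · (x̄ - mu_0):
  S^{-1} · (x̄ - mu_0) = (-0.0727, -0.5091),
  (x̄ - mu_0)^T · [...] = (0)·(-0.0727) + (-2)·(-0.5091) = 1.0182.

Step 5 — scale by n: T² = 5 · 1.0182 = 5.0909.

T² ≈ 5.0909


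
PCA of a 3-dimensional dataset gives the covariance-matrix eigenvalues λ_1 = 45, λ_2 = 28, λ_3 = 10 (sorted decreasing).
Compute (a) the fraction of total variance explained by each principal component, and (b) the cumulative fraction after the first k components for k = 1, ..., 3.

Step 1 — total variance = trace(Sigma) = Σ λ_i = 45 + 28 + 10 = 83.

Step 2 — fraction explained by component i = λ_i / Σ λ:
  PC1: 45/83 = 0.5422
  PC2: 28/83 = 0.3373
  PC3: 10/83 = 0.1205

Step 3 — cumulative fraction after k components = (λ_1 + ... + λ_k) / Σ λ:
  k = 1: 45/83 = 0.5422
  k = 2: (45 + 28)/83 = 73/83 = 0.8795
  k = 3: (45 + 28 + 10)/83 = 83/83 = 1

Summary (fraction, with percent):

explained: PC1 0.5422 (54.22%), PC2 0.3373 (33.73%), PC3 0.1205 (12.05%);  cumulative: 0.5422, 0.8795, 1


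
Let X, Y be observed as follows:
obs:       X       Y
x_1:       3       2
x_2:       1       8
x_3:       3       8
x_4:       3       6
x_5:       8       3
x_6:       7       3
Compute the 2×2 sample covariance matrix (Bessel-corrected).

Step 1 — column means:
  mean(X) = (3 + 1 + 3 + 3 + 8 + 7) / 6 = 25/6 = 4.1667
  mean(Y) = (2 + 8 + 8 + 6 + 3 + 3) / 6 = 30/6 = 5

Step 2 — sample covariance S[i,j] = (1/(n-1)) · Σ_k (x_{k,i} - mean_i) · (x_{k,j} - mean_j), with n-1 = 5.
  S[X,X] = ((-1.1667)·(-1.1667) + (-3.1667)·(-3.1667) + (-1.1667)·(-1.1667) + (-1.1667)·(-1.1667) + (3.8333)·(3.8333) + (2.8333)·(2.8333)) / 5 = 36.8333/5 = 7.3667
  S[X,Y] = ((-1.1667)·(-3) + (-3.1667)·(3) + (-1.1667)·(3) + (-1.1667)·(1) + (3.8333)·(-2) + (2.8333)·(-2)) / 5 = -24/5 = -4.8
  S[Y,Y] = ((-3)·(-3) + (3)·(3) + (3)·(3) + (1)·(1) + (-2)·(-2) + (-2)·(-2)) / 5 = 36/5 = 7.2

S is symmetric (S[j,i] = S[i,j]). Assembling:

S = [[7.3667, -4.8],
 [-4.8, 7.2]]


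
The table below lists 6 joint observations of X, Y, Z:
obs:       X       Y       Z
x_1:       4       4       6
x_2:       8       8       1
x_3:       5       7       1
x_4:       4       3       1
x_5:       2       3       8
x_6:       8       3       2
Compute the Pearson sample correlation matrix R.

Step 1 — column means:
  mean(X) = (4 + 8 + 5 + 4 + 2 + 8) / 6 = 31/6 = 5.1667
  mean(Y) = (4 + 8 + 7 + 3 + 3 + 3) / 6 = 28/6 = 4.6667
  mean(Z) = (6 + 1 + 1 + 1 + 8 + 2) / 6 = 19/6 = 3.1667

Step 2 — sample variances and covariances s[i,j] = (1/(n-1)) · Σ_k (x_{k,i} - mean_i) · (x_{k,j} - mean_j), with n-1 = 5:
  s[X,X] = ((-1.1667)·(-1.1667) + (2.8333)·(2.8333) + (-0.1667)·(-0.1667) + (-1.1667)·(-1.1667) + (-3.1667)·(-3.1667) + (2.8333)·(2.8333)) / 5 = 28.8333/5 = 5.7667
  s[X,Y] = ((-1.1667)·(-0.6667) + (2.8333)·(3.3333) + (-0.1667)·(2.3333) + (-1.1667)·(-1.6667) + (-3.1667)·(-1.6667) + (2.8333)·(-1.6667)) / 5 = 12.3333/5 = 2.4667
  s[X,Z] = ((-1.1667)·(2.8333) + (2.8333)·(-2.1667) + (-0.1667)·(-2.1667) + (-1.1667)·(-2.1667) + (-3.1667)·(4.8333) + (2.8333)·(-1.1667)) / 5 = -25.1667/5 = -5.0333
  s[Y,Y] = ((-0.6667)·(-0.6667) + (3.3333)·(3.3333) + (2.3333)·(2.3333) + (-1.6667)·(-1.6667) + (-1.6667)·(-1.6667) + (-1.6667)·(-1.6667)) / 5 = 25.3333/5 = 5.0667
  s[Y,Z] = ((-0.6667)·(2.8333) + (3.3333)·(-2.1667) + (2.3333)·(-2.1667) + (-1.6667)·(-2.1667) + (-1.6667)·(4.8333) + (-1.6667)·(-1.1667)) / 5 = -16.6667/5 = -3.3333
  s[Z,Z] = ((2.8333)·(2.8333) + (-2.1667)·(-2.1667) + (-2.1667)·(-2.1667) + (-2.1667)·(-2.1667) + (4.8333)·(4.8333) + (-1.1667)·(-1.1667)) / 5 = 46.8333/5 = 9.3667
  Sample standard deviations s_i = √(s[i,i]):
  s(X) = √(5.7667) = 2.4014
  s(Y) = √(5.0667) = 2.2509
  s(Z) = √(9.3667) = 3.0605

Step 3 — r_{ij} = s_{ij} / (s_i · s_j):
  r[X,X] = 1 (diagonal).
  r[X,Y] = 2.4667 / (2.4014 · 2.2509) = 2.4667 / 5.4053 = 0.4563
  r[X,Z] = -5.0333 / (2.4014 · 3.0605) = -5.0333 / 7.3495 = -0.6849
  r[Y,Y] = 1 (diagonal).
  r[Y,Z] = -3.3333 / (2.2509 · 3.0605) = -3.3333 / 6.889 = -0.4839
  r[Z,Z] = 1 (diagonal).

R is symmetric with unit diagonal. Assembling:

R = [[1, 0.4563, -0.6849],
 [0.4563, 1, -0.4839],
 [-0.6849, -0.4839, 1]]


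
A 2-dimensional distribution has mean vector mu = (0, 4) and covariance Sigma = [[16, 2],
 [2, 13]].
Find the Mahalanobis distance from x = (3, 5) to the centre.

Step 1 — centre the observation: (x - mu) = (3, 1).

Step 2 — invert Sigma. det(Sigma) = 16·13 - (2)² = 204.
  Sigma^{-1} = (1/det) · [[d, -b], [-b, a]] = [[0.0637, -0.0098],
 [-0.0098, 0.0784]].

Step 3 — form the quadratic (x - mu)^T · Sigma^{-1} · (x - mu):
  Sigma^{-1} · (x - mu) = (0.1814, 0.049).
  (x - mu)^T · [Sigma^{-1} · (x - mu)] = (3)·(0.1814) + (1)·(0.049) = 0.5931.

Step 4 — take square root: d = √(0.5931) ≈ 0.7702.

d(x, mu) = √(0.5931) ≈ 0.7702


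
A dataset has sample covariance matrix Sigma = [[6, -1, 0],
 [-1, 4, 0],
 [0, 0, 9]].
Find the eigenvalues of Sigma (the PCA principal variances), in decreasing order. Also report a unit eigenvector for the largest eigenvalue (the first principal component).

Step 1 — characteristic polynomial p(λ) = det(λI - Sigma) = λ³ - tr·λ² + c_1·λ - det, where tr = trace, c_1 = sum of the principal 2×2 minors, det = det(Sigma):
  tr = 6 + 4 + 9 = 19,
  c_1 = (6·4 - (-1)²) + (6·9 - (0)²) + (4·9 - (0)²) = 23 + 54 + 36 = 113,
  det = 6·(4·9 - (0)²) - (-1)·((-1)·9 - (0)·(0)) + (0)·((-1)·(0) - 4·(0)) = 6·(36) - (-1)·(-9) + (0)·(0) = 207.
  So p(λ) = λ³ - 19λ² + 113λ - 207.
Step 2 — look for an integer root (rational root theorem: any rational root is an integer divisor of 207). Testing λ = 9:
  p(9) = 729 - 1539 + 1017 - 207 = 0  ✓
  Dividing out (λ - 9): p(λ) = (λ - 9)(λ² - 10λ + 23).
Step 3 — remaining eigenvalues from the quadratic λ² - 10λ + 23 = 0:
  Δ = 10² - 4·23 = 100 - 92 = 8,  λ = (10 ± √8)/2 = (10 ± 2.8284)/2 ≈ 6.4142 or 3.5858.
  Sorted: λ_1 = 9,  λ_2 = 6.4142,  λ_3 = 3.5858  (check: sum = 19 = tr ✓).

Step 4 — unit eigenvector for λ_1 = 9: v spans the null space of (Sigma - λ_1 I), whose rows are
  r_1 = (-3, -1, 0),  r_2 = (-1, -5, 0),  r_3 = (0, 0, 0).
  v is orthogonal to every row, so take v ∝ r_1 × r_2 = ((-1)·(0) - (0)·(-5), (0)·(-1) - (-3)·(0), (-3)·(-5) - (-1)·(-1)) = (0, 0, 14).
  Rescale (divide by 14): u = (0, 0, 1).
  ||u|| = √((0)² + (0)² + (1)²) = √(1) = 1,  v_1 = u/||u|| ≈ (0, 0, 1) (||v_1|| = 1).

λ_1 = 9,  λ_2 = 6.4142,  λ_3 = 3.5858;  v_1 ≈ (0, 0, 1)


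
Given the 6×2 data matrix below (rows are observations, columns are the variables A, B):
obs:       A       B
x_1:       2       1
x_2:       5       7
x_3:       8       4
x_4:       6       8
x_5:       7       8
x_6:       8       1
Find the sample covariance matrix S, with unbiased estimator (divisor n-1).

Step 1 — column means:
  mean(A) = (2 + 5 + 8 + 6 + 7 + 8) / 6 = 36/6 = 6
  mean(B) = (1 + 7 + 4 + 8 + 8 + 1) / 6 = 29/6 = 4.8333

Step 2 — sample covariance S[i,j] = (1/(n-1)) · Σ_k (x_{k,i} - mean_i) · (x_{k,j} - mean_j), with n-1 = 5.
  S[A,A] = ((-4)·(-4) + (-1)·(-1) + (2)·(2) + (0)·(0) + (1)·(1) + (2)·(2)) / 5 = 26/5 = 5.2
  S[A,B] = ((-4)·(-3.8333) + (-1)·(2.1667) + (2)·(-0.8333) + (0)·(3.1667) + (1)·(3.1667) + (2)·(-3.8333)) / 5 = 7/5 = 1.4
  S[B,B] = ((-3.8333)·(-3.8333) + (2.1667)·(2.1667) + (-0.8333)·(-0.8333) + (3.1667)·(3.1667) + (3.1667)·(3.1667) + (-3.8333)·(-3.8333)) / 5 = 54.8333/5 = 10.9667

S is symmetric (S[j,i] = S[i,j]). Assembling:

S = [[5.2, 1.4],
 [1.4, 10.9667]]


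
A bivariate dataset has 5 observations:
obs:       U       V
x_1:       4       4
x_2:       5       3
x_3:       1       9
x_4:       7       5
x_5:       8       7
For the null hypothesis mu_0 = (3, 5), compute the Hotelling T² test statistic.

Step 1 — sample mean vector:
  mean(U) = (4 + 5 + 1 + 7 + 8) / 5 = 25/5 = 5
  mean(V) = (4 + 3 + 9 + 5 + 7) / 5 = 28/5 = 5.6
  x̄ = (5, 5.6),  deviation x̄ - mu_0 = (5, 5.6) - (3, 5) = (2, 0.6).

Step 2 — sample covariance matrix, S[i,j] = (1/(n-1)) · Σ_k (x_{k,i} - mean_i) · (x_{k,j} - mean_j), divisor n-1 = 4:
  S[U,U] = ((-1)·(-1) + (0)·(0) + (-4)·(-4) + (2)·(2) + (3)·(3)) / 4 = 30/4 = 7.5
  S[U,V] = ((-1)·(-1.6) + (0)·(-2.6) + (-4)·(3.4) + (2)·(-0.6) + (3)·(1.4)) / 4 = -9/4 = -2.25
  S[V,V] = ((-1.6)·(-1.6) + (-2.6)·(-2.6) + (3.4)·(3.4) + (-0.6)·(-0.6) + (1.4)·(1.4)) / 4 = 23.2/4 = 5.8
  S = [[7.5, -2.25],
 [-2.25, 5.8]].

Step 3 — invert S. det(S) = 7.5·5.8 - (-2.25)² = 38.4375.
  S^{-1} = (1/det) · [[d, -b], [-b, a]] = [[0.1509, 0.0585],
 [0.0585, 0.1951]].

Step 4 — quadratic form (x̄ - mu_0)^T · S^{-1} · (x̄ - mu_0):
  S^{-1} · (x̄ - mu_0) = (0.3369, 0.2341),
  (x̄ - mu_0)^T · [...] = (2)·(0.3369) + (0.6)·(0.2341) = 0.8143.

Step 5 — scale by n: T² = 5 · 0.8143 = 4.0715.

T² ≈ 4.0715


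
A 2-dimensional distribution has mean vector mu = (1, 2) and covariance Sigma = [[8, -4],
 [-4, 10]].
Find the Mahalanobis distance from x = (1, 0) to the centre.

Step 1 — centre the observation: (x - mu) = (0, -2).

Step 2 — invert Sigma. det(Sigma) = 8·10 - (-4)² = 64.
  Sigma^{-1} = (1/det) · [[d, -b], [-b, a]] = [[0.1562, 0.0625],
 [0.0625, 0.125]].

Step 3 — form the quadratic (x - mu)^T · Sigma^{-1} · (x - mu):
  Sigma^{-1} · (x - mu) = (-0.125, -0.25).
  (x - mu)^T · [Sigma^{-1} · (x - mu)] = (0)·(-0.125) + (-2)·(-0.25) = 0.5.

Step 4 — take square root: d = √(0.5) ≈ 0.7071.

d(x, mu) = √(0.5) ≈ 0.7071


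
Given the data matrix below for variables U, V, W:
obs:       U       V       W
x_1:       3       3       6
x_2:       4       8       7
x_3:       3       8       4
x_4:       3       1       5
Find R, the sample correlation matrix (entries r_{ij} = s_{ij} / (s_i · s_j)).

Step 1 — column means:
  mean(U) = (3 + 4 + 3 + 3) / 4 = 13/4 = 3.25
  mean(V) = (3 + 8 + 8 + 1) / 4 = 20/4 = 5
  mean(W) = (6 + 7 + 4 + 5) / 4 = 22/4 = 5.5

Step 2 — sample variances and covariances s[i,j] = (1/(n-1)) · Σ_k (x_{k,i} - mean_i) · (x_{k,j} - mean_j), with n-1 = 3:
  s[U,U] = ((-0.25)·(-0.25) + (0.75)·(0.75) + (-0.25)·(-0.25) + (-0.25)·(-0.25)) / 3 = 0.75/3 = 0.25
  s[U,V] = ((-0.25)·(-2) + (0.75)·(3) + (-0.25)·(3) + (-0.25)·(-4)) / 3 = 3/3 = 1
  s[U,W] = ((-0.25)·(0.5) + (0.75)·(1.5) + (-0.25)·(-1.5) + (-0.25)·(-0.5)) / 3 = 1.5/3 = 0.5
  s[V,V] = ((-2)·(-2) + (3)·(3) + (3)·(3) + (-4)·(-4)) / 3 = 38/3 = 12.6667
  s[V,W] = ((-2)·(0.5) + (3)·(1.5) + (3)·(-1.5) + (-4)·(-0.5)) / 3 = 1/3 = 0.3333
  s[W,W] = ((0.5)·(0.5) + (1.5)·(1.5) + (-1.5)·(-1.5) + (-0.5)·(-0.5)) / 3 = 5/3 = 1.6667
  Sample standard deviations s_i = √(s[i,i]):
  s(U) = √(0.25) = 0.5
  s(V) = √(12.6667) = 3.559
  s(W) = √(1.6667) = 1.291

Step 3 — r_{ij} = s_{ij} / (s_i · s_j):
  r[U,U] = 1 (diagonal).
  r[U,V] = 1 / (0.5 · 3.559) = 1 / 1.7795 = 0.562
  r[U,W] = 0.5 / (0.5 · 1.291) = 0.5 / 0.6455 = 0.7746
  r[V,V] = 1 (diagonal).
  r[V,W] = 0.3333 / (3.559 · 1.291) = 0.3333 / 4.5947 = 0.0725
  r[W,W] = 1 (diagonal).

R is symmetric with unit diagonal. Assembling:

R = [[1, 0.562, 0.7746],
 [0.562, 1, 0.0725],
 [0.7746, 0.0725, 1]]


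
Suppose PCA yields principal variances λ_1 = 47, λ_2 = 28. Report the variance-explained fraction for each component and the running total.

Step 1 — total variance = trace(Sigma) = Σ λ_i = 47 + 28 = 75.

Step 2 — fraction explained by component i = λ_i / Σ λ:
  PC1: 47/75 = 0.6267
  PC2: 28/75 = 0.3733

Step 3 — cumulative fraction after k components = (λ_1 + ... + λ_k) / Σ λ:
  k = 1: 47/75 = 0.6267
  k = 2: (47 + 28)/75 = 75/75 = 1

Summary (fraction, with percent):

explained: PC1 0.6267 (62.67%), PC2 0.3733 (37.33%);  cumulative: 0.6267, 1


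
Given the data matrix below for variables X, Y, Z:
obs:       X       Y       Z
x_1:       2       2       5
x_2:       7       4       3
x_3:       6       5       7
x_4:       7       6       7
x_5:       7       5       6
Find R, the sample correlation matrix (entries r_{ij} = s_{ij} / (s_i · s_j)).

Step 1 — column means:
  mean(X) = (2 + 7 + 6 + 7 + 7) / 5 = 29/5 = 5.8
  mean(Y) = (2 + 4 + 5 + 6 + 5) / 5 = 22/5 = 4.4
  mean(Z) = (5 + 3 + 7 + 7 + 6) / 5 = 28/5 = 5.6

Step 2 — sample variances and covariances s[i,j] = (1/(n-1)) · Σ_k (x_{k,i} - mean_i) · (x_{k,j} - mean_j), with n-1 = 4:
  s[X,X] = ((-3.8)·(-3.8) + (1.2)·(1.2) + (0.2)·(0.2) + (1.2)·(1.2) + (1.2)·(1.2)) / 4 = 18.8/4 = 4.7
  s[X,Y] = ((-3.8)·(-2.4) + (1.2)·(-0.4) + (0.2)·(0.6) + (1.2)·(1.6) + (1.2)·(0.6)) / 4 = 11.4/4 = 2.85
  s[X,Z] = ((-3.8)·(-0.6) + (1.2)·(-2.6) + (0.2)·(1.4) + (1.2)·(1.4) + (1.2)·(0.4)) / 4 = 1.6/4 = 0.4
  s[Y,Y] = ((-2.4)·(-2.4) + (-0.4)·(-0.4) + (0.6)·(0.6) + (1.6)·(1.6) + (0.6)·(0.6)) / 4 = 9.2/4 = 2.3
  s[Y,Z] = ((-2.4)·(-0.6) + (-0.4)·(-2.6) + (0.6)·(1.4) + (1.6)·(1.4) + (0.6)·(0.4)) / 4 = 5.8/4 = 1.45
  s[Z,Z] = ((-0.6)·(-0.6) + (-2.6)·(-2.6) + (1.4)·(1.4) + (1.4)·(1.4) + (0.4)·(0.4)) / 4 = 11.2/4 = 2.8
  Sample standard deviations s_i = √(s[i,i]):
  s(X) = √(4.7) = 2.1679
  s(Y) = √(2.3) = 1.5166
  s(Z) = √(2.8) = 1.6733

Step 3 — r_{ij} = s_{ij} / (s_i · s_j):
  r[X,X] = 1 (diagonal).
  r[X,Y] = 2.85 / (2.1679 · 1.5166) = 2.85 / 3.2879 = 0.8668
  r[X,Z] = 0.4 / (2.1679 · 1.6733) = 0.4 / 3.6277 = 0.1103
  r[Y,Y] = 1 (diagonal).
  r[Y,Z] = 1.45 / (1.5166 · 1.6733) = 1.45 / 2.5377 = 0.5714
  r[Z,Z] = 1 (diagonal).

R is symmetric with unit diagonal. Assembling:

R = [[1, 0.8668, 0.1103],
 [0.8668, 1, 0.5714],
 [0.1103, 0.5714, 1]]


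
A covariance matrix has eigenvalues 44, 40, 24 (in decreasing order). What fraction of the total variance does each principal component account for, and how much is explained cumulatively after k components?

Step 1 — total variance = trace(Sigma) = Σ λ_i = 44 + 40 + 24 = 108.

Step 2 — fraction explained by component i = λ_i / Σ λ:
  PC1: 44/108 = 0.4074
  PC2: 40/108 = 0.3704
  PC3: 24/108 = 0.2222

Step 3 — cumulative fraction after k components = (λ_1 + ... + λ_k) / Σ λ:
  k = 1: 44/108 = 0.4074
  k = 2: (44 + 40)/108 = 84/108 = 0.7778
  k = 3: (44 + 40 + 24)/108 = 108/108 = 1

Summary (fraction, with percent):

explained: PC1 0.4074 (40.74%), PC2 0.3704 (37.04%), PC3 0.2222 (22.22%);  cumulative: 0.4074, 0.7778, 1


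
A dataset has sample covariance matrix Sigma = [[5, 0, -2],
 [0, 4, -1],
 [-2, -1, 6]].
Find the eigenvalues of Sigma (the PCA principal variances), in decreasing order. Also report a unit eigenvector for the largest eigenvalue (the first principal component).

Step 1 — characteristic polynomial p(λ) = det(λI - Sigma) = λ³ - tr·λ² + c_1·λ - det, where tr = trace, c_1 = sum of the principal 2×2 minors, det = det(Sigma):
  tr = 5 + 4 + 6 = 15,
  c_1 = (5·4 - (0)²) + (5·6 - (-2)²) + (4·6 - (-1)²) = 20 + 26 + 23 = 69,
  det = 5·(4·6 - (-1)²) - (0)·((0)·6 - (-1)·(-2)) + (-2)·((0)·(-1) - 4·(-2)) = 5·(23) - (0)·(-2) + (-2)·(8) = 99.
  So p(λ) = λ³ - 15λ² + 69λ - 99.
Step 2 — look for an integer root (rational root theorem: any rational root is an integer divisor of 99). Testing λ = 3:
  p(3) = 27 - 135 + 207 - 99 = 0  ✓
  Dividing out (λ - 3): p(λ) = (λ - 3)(λ² - 12λ + 33).
Step 3 — remaining eigenvalues from the quadratic λ² - 12λ + 33 = 0:
  Δ = 12² - 4·33 = 144 - 132 = 12,  λ = (12 ± √12)/2 = (12 ± 3.4641)/2 ≈ 7.7321 or 4.2679.
  Sorted: λ_1 = 7.7321,  λ_2 = 4.2679,  λ_3 = 3  (check: sum = 15 = tr ✓).

Step 4 — unit eigenvector for λ_1 ≈ 7.7321: v spans the null space of (Sigma - λ_1 I), whose rows are
  r_1 = (-2.7321, 0, -2),  r_2 = (0, -3.7321, -1),  r_3 = (-2, -1, -1.7321).
  v is orthogonal to every row, so take v ∝ r_1 × r_2 = ((0)·(-1) - (-2)·(-3.7321), (-2)·(0) - (-2.7321)·(-1), (-2.7321)·(-3.7321) - (0)·(0)) ≈ (-7.4641, -2.7321, 10.1962).
  Rescale (multiply by -1 so the first nonzero entry is positive): u = (7.4641, 2.7321, -10.1962).
  ||u|| = √((7.4641)² + (2.7321)² + (-10.1962)²) = √(167.1384) ≈ 12.9282,  v_1 = u/||u|| ≈ (0.5774, 0.2113, -0.7887) (||v_1|| = 1).

λ_1 = 7.7321,  λ_2 = 4.2679,  λ_3 = 3;  v_1 ≈ (0.5774, 0.2113, -0.7887)


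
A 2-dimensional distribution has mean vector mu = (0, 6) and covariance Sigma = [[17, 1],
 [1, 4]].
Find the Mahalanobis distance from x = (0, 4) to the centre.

Step 1 — centre the observation: (x - mu) = (0, -2).

Step 2 — invert Sigma. det(Sigma) = 17·4 - (1)² = 67.
  Sigma^{-1} = (1/det) · [[d, -b], [-b, a]] = [[0.0597, -0.0149],
 [-0.0149, 0.2537]].

Step 3 — form the quadratic (x - mu)^T · Sigma^{-1} · (x - mu):
  Sigma^{-1} · (x - mu) = (0.0299, -0.5075).
  (x - mu)^T · [Sigma^{-1} · (x - mu)] = (0)·(0.0299) + (-2)·(-0.5075) = 1.0149.

Step 4 — take square root: d = √(1.0149) ≈ 1.0074.

d(x, mu) = √(1.0149) ≈ 1.0074


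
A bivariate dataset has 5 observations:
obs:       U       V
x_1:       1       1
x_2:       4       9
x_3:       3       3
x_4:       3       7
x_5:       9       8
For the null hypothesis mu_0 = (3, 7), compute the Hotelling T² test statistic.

Step 1 — sample mean vector:
  mean(U) = (1 + 4 + 3 + 3 + 9) / 5 = 20/5 = 4
  mean(V) = (1 + 9 + 3 + 7 + 8) / 5 = 28/5 = 5.6
  x̄ = (4, 5.6),  deviation x̄ - mu_0 = (4, 5.6) - (3, 7) = (1, -1.4).

Step 2 — sample covariance matrix, S[i,j] = (1/(n-1)) · Σ_k (x_{k,i} - mean_i) · (x_{k,j} - mean_j), divisor n-1 = 4:
  S[U,U] = ((-3)·(-3) + (0)·(0) + (-1)·(-1) + (-1)·(-1) + (5)·(5)) / 4 = 36/4 = 9
  S[U,V] = ((-3)·(-4.6) + (0)·(3.4) + (-1)·(-2.6) + (-1)·(1.4) + (5)·(2.4)) / 4 = 27/4 = 6.75
  S[V,V] = ((-4.6)·(-4.6) + (3.4)·(3.4) + (-2.6)·(-2.6) + (1.4)·(1.4) + (2.4)·(2.4)) / 4 = 47.2/4 = 11.8
  S = [[9, 6.75],
 [6.75, 11.8]].

Step 3 — invert S. det(S) = 9·11.8 - (6.75)² = 60.6375.
  S^{-1} = (1/det) · [[d, -b], [-b, a]] = [[0.1946, -0.1113],
 [-0.1113, 0.1484]].

Step 4 — quadratic form (x̄ - mu_0)^T · S^{-1} · (x̄ - mu_0):
  S^{-1} · (x̄ - mu_0) = (0.3504, -0.3191),
  (x̄ - mu_0)^T · [...] = (1)·(0.3504) + (-1.4)·(-0.3191) = 0.7972.

Step 5 — scale by n: T² = 5 · 0.7972 = 3.986.

T² ≈ 3.986


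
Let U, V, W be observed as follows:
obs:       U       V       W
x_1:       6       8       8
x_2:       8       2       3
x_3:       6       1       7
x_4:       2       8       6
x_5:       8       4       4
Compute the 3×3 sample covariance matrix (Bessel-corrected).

Step 1 — column means:
  mean(U) = (6 + 8 + 6 + 2 + 8) / 5 = 30/5 = 6
  mean(V) = (8 + 2 + 1 + 8 + 4) / 5 = 23/5 = 4.6
  mean(W) = (8 + 3 + 7 + 6 + 4) / 5 = 28/5 = 5.6

Step 2 — sample covariance S[i,j] = (1/(n-1)) · Σ_k (x_{k,i} - mean_i) · (x_{k,j} - mean_j), with n-1 = 4.
  S[U,U] = ((0)·(0) + (2)·(2) + (0)·(0) + (-4)·(-4) + (2)·(2)) / 4 = 24/4 = 6
  S[U,V] = ((0)·(3.4) + (2)·(-2.6) + (0)·(-3.6) + (-4)·(3.4) + (2)·(-0.6)) / 4 = -20/4 = -5
  S[U,W] = ((0)·(2.4) + (2)·(-2.6) + (0)·(1.4) + (-4)·(0.4) + (2)·(-1.6)) / 4 = -10/4 = -2.5
  S[V,V] = ((3.4)·(3.4) + (-2.6)·(-2.6) + (-3.6)·(-3.6) + (3.4)·(3.4) + (-0.6)·(-0.6)) / 4 = 43.2/4 = 10.8
  S[V,W] = ((3.4)·(2.4) + (-2.6)·(-2.6) + (-3.6)·(1.4) + (3.4)·(0.4) + (-0.6)·(-1.6)) / 4 = 12.2/4 = 3.05
  S[W,W] = ((2.4)·(2.4) + (-2.6)·(-2.6) + (1.4)·(1.4) + (0.4)·(0.4) + (-1.6)·(-1.6)) / 4 = 17.2/4 = 4.3

S is symmetric (S[j,i] = S[i,j]). Assembling:

S = [[6, -5, -2.5],
 [-5, 10.8, 3.05],
 [-2.5, 3.05, 4.3]]


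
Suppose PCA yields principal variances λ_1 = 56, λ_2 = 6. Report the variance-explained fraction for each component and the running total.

Step 1 — total variance = trace(Sigma) = Σ λ_i = 56 + 6 = 62.

Step 2 — fraction explained by component i = λ_i / Σ λ:
  PC1: 56/62 = 0.9032
  PC2: 6/62 = 0.0968

Step 3 — cumulative fraction after k components = (λ_1 + ... + λ_k) / Σ λ:
  k = 1: 56/62 = 0.9032
  k = 2: (56 + 6)/62 = 62/62 = 1

Summary (fraction, with percent):

explained: PC1 0.9032 (90.32%), PC2 0.0968 (9.68%);  cumulative: 0.9032, 1


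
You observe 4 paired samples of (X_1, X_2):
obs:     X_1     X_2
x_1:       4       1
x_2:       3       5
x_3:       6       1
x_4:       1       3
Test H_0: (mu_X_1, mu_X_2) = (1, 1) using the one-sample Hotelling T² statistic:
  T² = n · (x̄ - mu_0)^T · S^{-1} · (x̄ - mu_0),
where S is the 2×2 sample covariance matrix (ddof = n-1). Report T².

Step 1 — sample mean vector:
  mean(X_1) = (4 + 3 + 6 + 1) / 4 = 14/4 = 3.5
  mean(X_2) = (1 + 5 + 1 + 3) / 4 = 10/4 = 2.5
  x̄ = (3.5, 2.5),  deviation x̄ - mu_0 = (3.5, 2.5) - (1, 1) = (2.5, 1.5).

Step 2 — sample covariance matrix, S[i,j] = (1/(n-1)) · Σ_k (x_{k,i} - mean_i) · (x_{k,j} - mean_j), divisor n-1 = 3:
  S[X_1,X_1] = ((0.5)·(0.5) + (-0.5)·(-0.5) + (2.5)·(2.5) + (-2.5)·(-2.5)) / 3 = 13/3 = 4.3333
  S[X_1,X_2] = ((0.5)·(-1.5) + (-0.5)·(2.5) + (2.5)·(-1.5) + (-2.5)·(0.5)) / 3 = -7/3 = -2.3333
  S[X_2,X_2] = ((-1.5)·(-1.5) + (2.5)·(2.5) + (-1.5)·(-1.5) + (0.5)·(0.5)) / 3 = 11/3 = 3.6667
  S = [[4.3333, -2.3333],
 [-2.3333, 3.6667]].

Step 3 — invert S. det(S) = 4.3333·3.6667 - (-2.3333)² = 10.4444.
  S^{-1} = (1/det) · [[d, -b], [-b, a]] = [[0.3511, 0.2234],
 [0.2234, 0.4149]].

Step 4 — quadratic form (x̄ - mu_0)^T · S^{-1} · (x̄ - mu_0):
  S^{-1} · (x̄ - mu_0) = (1.2128, 1.1809),
  (x̄ - mu_0)^T · [...] = (2.5)·(1.2128) + (1.5)·(1.1809) = 4.8032.

Step 5 — scale by n: T² = 4 · 4.8032 = 19.2128.

T² ≈ 19.2128


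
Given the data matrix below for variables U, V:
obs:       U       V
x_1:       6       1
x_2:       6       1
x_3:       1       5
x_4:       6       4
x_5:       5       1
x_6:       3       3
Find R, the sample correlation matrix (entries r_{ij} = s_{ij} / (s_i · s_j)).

Step 1 — column means:
  mean(U) = (6 + 6 + 1 + 6 + 5 + 3) / 6 = 27/6 = 4.5
  mean(V) = (1 + 1 + 5 + 4 + 1 + 3) / 6 = 15/6 = 2.5

Step 2 — sample variances and covariances s[i,j] = (1/(n-1)) · Σ_k (x_{k,i} - mean_i) · (x_{k,j} - mean_j), with n-1 = 5:
  s[U,U] = ((1.5)·(1.5) + (1.5)·(1.5) + (-3.5)·(-3.5) + (1.5)·(1.5) + (0.5)·(0.5) + (-1.5)·(-1.5)) / 5 = 21.5/5 = 4.3
  s[U,V] = ((1.5)·(-1.5) + (1.5)·(-1.5) + (-3.5)·(2.5) + (1.5)·(1.5) + (0.5)·(-1.5) + (-1.5)·(0.5)) / 5 = -12.5/5 = -2.5
  s[V,V] = ((-1.5)·(-1.5) + (-1.5)·(-1.5) + (2.5)·(2.5) + (1.5)·(1.5) + (-1.5)·(-1.5) + (0.5)·(0.5)) / 5 = 15.5/5 = 3.1
  Sample standard deviations s_i = √(s[i,i]):
  s(U) = √(4.3) = 2.0736
  s(V) = √(3.1) = 1.7607

Step 3 — r_{ij} = s_{ij} / (s_i · s_j):
  r[U,U] = 1 (diagonal).
  r[U,V] = -2.5 / (2.0736 · 1.7607) = -2.5 / 3.651 = -0.6847
  r[V,V] = 1 (diagonal).

R is symmetric with unit diagonal. Assembling:

R = [[1, -0.6847],
 [-0.6847, 1]]


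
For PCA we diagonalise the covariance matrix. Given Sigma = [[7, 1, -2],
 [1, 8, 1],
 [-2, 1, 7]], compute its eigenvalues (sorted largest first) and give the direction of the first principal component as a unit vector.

Step 1 — characteristic polynomial p(λ) = det(λI - Sigma) = λ³ - tr·λ² + c_1·λ - det, where tr = trace, c_1 = sum of the principal 2×2 minors, det = det(Sigma):
  tr = 7 + 8 + 7 = 22,
  c_1 = (7·8 - (1)²) + (7·7 - (-2)²) + (8·7 - (1)²) = 55 + 45 + 55 = 155,
  det = 7·(8·7 - (1)²) - (1)·((1)·7 - (1)·(-2)) + (-2)·((1)·(1) - 8·(-2)) = 7·(55) - (1)·(9) + (-2)·(17) = 342.
  So p(λ) = λ³ - 22λ² + 155λ - 342.
Step 2 — look for an integer root (rational root theorem: any rational root is an integer divisor of 342). Testing λ = 9:
  p(9) = 729 - 1782 + 1395 - 342 = 0  ✓
  Dividing out (λ - 9): p(λ) = (λ - 9)(λ² - 13λ + 38).
Step 3 — remaining eigenvalues from the quadratic λ² - 13λ + 38 = 0:
  Δ = 13² - 4·38 = 169 - 152 = 17,  λ = (13 ± √17)/2 = (13 ± 4.1231)/2 ≈ 8.5616 or 4.4384.
  Sorted: λ_1 = 9,  λ_2 = 8.5616,  λ_3 = 4.4384  (check: sum = 22 = tr ✓).

Step 4 — unit eigenvector for λ_1 = 9: v spans the null space of (Sigma - λ_1 I), whose rows are
  r_1 = (-2, 1, -2),  r_2 = (1, -1, 1),  r_3 = (-2, 1, -2).
  v is orthogonal to every row, so take v ∝ r_1 × r_2 = ((1)·(1) - (-2)·(-1), (-2)·(1) - (-2)·(1), (-2)·(-1) - (1)·(1)) = (-1, 0, 1).
  Rescale (multiply by -1 so the first nonzero entry is positive): u = (1, 0, -1).
  ||u|| = √((1)² + (0)² + (-1)²) = √(2) ≈ 1.4142,  v_1 = u/||u|| ≈ (0.7071, 0, -0.7071) (||v_1|| = 1).

λ_1 = 9,  λ_2 = 8.5616,  λ_3 = 4.4384;  v_1 ≈ (0.7071, 0, -0.7071)


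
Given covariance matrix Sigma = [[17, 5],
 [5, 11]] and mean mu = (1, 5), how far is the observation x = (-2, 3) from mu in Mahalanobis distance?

Step 1 — centre the observation: (x - mu) = (-3, -2).

Step 2 — invert Sigma. det(Sigma) = 17·11 - (5)² = 162.
  Sigma^{-1} = (1/det) · [[d, -b], [-b, a]] = [[0.0679, -0.0309],
 [-0.0309, 0.1049]].

Step 3 — form the quadratic (x - mu)^T · Sigma^{-1} · (x - mu):
  Sigma^{-1} · (x - mu) = (-0.142, -0.1173).
  (x - mu)^T · [Sigma^{-1} · (x - mu)] = (-3)·(-0.142) + (-2)·(-0.1173) = 0.6605.

Step 4 — take square root: d = √(0.6605) ≈ 0.8127.

d(x, mu) = √(0.6605) ≈ 0.8127


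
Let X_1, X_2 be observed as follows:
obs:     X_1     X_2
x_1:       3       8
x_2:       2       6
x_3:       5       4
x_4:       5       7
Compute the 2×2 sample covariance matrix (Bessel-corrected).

Step 1 — column means:
  mean(X_1) = (3 + 2 + 5 + 5) / 4 = 15/4 = 3.75
  mean(X_2) = (8 + 6 + 4 + 7) / 4 = 25/4 = 6.25

Step 2 — sample covariance S[i,j] = (1/(n-1)) · Σ_k (x_{k,i} - mean_i) · (x_{k,j} - mean_j), with n-1 = 3.
  S[X_1,X_1] = ((-0.75)·(-0.75) + (-1.75)·(-1.75) + (1.25)·(1.25) + (1.25)·(1.25)) / 3 = 6.75/3 = 2.25
  S[X_1,X_2] = ((-0.75)·(1.75) + (-1.75)·(-0.25) + (1.25)·(-2.25) + (1.25)·(0.75)) / 3 = -2.75/3 = -0.9167
  S[X_2,X_2] = ((1.75)·(1.75) + (-0.25)·(-0.25) + (-2.25)·(-2.25) + (0.75)·(0.75)) / 3 = 8.75/3 = 2.9167

S is symmetric (S[j,i] = S[i,j]). Assembling:

S = [[2.25, -0.9167],
 [-0.9167, 2.9167]]


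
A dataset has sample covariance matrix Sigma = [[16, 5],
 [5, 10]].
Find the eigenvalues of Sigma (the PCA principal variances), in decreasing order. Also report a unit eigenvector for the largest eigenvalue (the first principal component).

Step 1 — characteristic polynomial of 2×2 Sigma:
  det(Sigma - λI) = λ² - trace · λ + det = 0.
  trace = 16 + 10 = 26, det = 16·10 - (5)² = 135.
Step 2 — discriminant:
  Δ = trace² - 4·det = 676 - 540 = 136.
Step 3 — eigenvalues:
  λ = (trace ± √Δ)/2 = (26 ± 11.6619)/2,
  λ_1 = 18.831,  λ_2 = 7.169.

Step 4 — unit eigenvector for λ_1: solve (Sigma - λ_1 I)v = 0. First row:
  (16 - 18.831)·v_x + (5)·v_y = 0, i.e. (-2.831)·v_x + (5)·v_y = 0,
  so v ∝ (b, λ_1 - a) = (5, 2.831) = u.
  ||u|| = √((5)² + (2.831)²) = √(33.0143) ≈ 5.7458,
  v_1 = u/||u|| ≈ (0.8702, 0.4927) (||v_1|| = 1).

λ_1 = 18.831,  λ_2 = 7.169;  v_1 ≈ (0.8702, 0.4927)
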